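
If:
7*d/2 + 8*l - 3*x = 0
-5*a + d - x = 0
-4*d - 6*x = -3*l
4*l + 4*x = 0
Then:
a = 0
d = 0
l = 0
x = 0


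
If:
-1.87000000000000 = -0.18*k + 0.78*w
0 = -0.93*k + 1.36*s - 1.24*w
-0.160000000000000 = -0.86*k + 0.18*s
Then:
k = -0.33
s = -2.48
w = -2.47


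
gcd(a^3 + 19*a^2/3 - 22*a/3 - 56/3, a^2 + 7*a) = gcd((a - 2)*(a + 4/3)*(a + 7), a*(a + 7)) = a + 7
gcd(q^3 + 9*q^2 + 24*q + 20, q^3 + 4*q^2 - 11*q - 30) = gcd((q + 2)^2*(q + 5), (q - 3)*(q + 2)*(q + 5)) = q^2 + 7*q + 10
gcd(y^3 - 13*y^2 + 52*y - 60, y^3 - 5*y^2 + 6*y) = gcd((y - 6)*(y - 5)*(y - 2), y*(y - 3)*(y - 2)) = y - 2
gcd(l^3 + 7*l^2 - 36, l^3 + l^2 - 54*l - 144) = l^2 + 9*l + 18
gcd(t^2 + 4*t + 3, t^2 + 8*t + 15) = t + 3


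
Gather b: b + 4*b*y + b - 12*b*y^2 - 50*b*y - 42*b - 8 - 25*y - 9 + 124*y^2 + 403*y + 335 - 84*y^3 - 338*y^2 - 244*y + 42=b*(-12*y^2 - 46*y - 40) - 84*y^3 - 214*y^2 + 134*y + 360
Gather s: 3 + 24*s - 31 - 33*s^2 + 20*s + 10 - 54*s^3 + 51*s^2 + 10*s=-54*s^3 + 18*s^2 + 54*s - 18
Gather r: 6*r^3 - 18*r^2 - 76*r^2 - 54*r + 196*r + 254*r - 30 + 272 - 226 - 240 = 6*r^3 - 94*r^2 + 396*r - 224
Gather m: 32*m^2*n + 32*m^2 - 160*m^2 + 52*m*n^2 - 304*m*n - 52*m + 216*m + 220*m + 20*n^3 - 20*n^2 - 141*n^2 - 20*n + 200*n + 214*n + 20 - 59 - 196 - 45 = m^2*(32*n - 128) + m*(52*n^2 - 304*n + 384) + 20*n^3 - 161*n^2 + 394*n - 280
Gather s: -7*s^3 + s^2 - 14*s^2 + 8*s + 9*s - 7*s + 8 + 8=-7*s^3 - 13*s^2 + 10*s + 16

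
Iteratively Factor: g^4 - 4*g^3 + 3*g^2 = (g - 3)*(g^3 - g^2) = g*(g - 3)*(g^2 - g) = g^2*(g - 3)*(g - 1)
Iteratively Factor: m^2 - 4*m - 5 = (m - 5)*(m + 1)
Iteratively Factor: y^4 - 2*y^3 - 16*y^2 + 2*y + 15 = (y - 5)*(y^3 + 3*y^2 - y - 3) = (y - 5)*(y + 1)*(y^2 + 2*y - 3) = (y - 5)*(y + 1)*(y + 3)*(y - 1)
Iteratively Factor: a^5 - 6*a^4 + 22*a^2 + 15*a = (a + 1)*(a^4 - 7*a^3 + 7*a^2 + 15*a) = a*(a + 1)*(a^3 - 7*a^2 + 7*a + 15) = a*(a - 5)*(a + 1)*(a^2 - 2*a - 3) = a*(a - 5)*(a + 1)^2*(a - 3)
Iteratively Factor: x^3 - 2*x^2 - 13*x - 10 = (x - 5)*(x^2 + 3*x + 2) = (x - 5)*(x + 2)*(x + 1)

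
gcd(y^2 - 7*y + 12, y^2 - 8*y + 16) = y - 4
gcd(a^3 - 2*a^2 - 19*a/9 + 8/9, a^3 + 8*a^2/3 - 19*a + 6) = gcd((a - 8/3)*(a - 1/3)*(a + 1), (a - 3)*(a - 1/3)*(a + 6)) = a - 1/3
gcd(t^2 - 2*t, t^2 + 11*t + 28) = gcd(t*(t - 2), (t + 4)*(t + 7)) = 1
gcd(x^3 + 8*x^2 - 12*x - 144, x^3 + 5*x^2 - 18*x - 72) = x^2 + 2*x - 24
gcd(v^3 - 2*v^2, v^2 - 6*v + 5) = 1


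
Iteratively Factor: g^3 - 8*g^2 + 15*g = (g - 5)*(g^2 - 3*g) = g*(g - 5)*(g - 3)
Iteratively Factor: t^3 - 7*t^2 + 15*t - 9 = (t - 3)*(t^2 - 4*t + 3) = (t - 3)*(t - 1)*(t - 3)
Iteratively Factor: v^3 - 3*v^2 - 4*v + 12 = (v - 3)*(v^2 - 4) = (v - 3)*(v + 2)*(v - 2)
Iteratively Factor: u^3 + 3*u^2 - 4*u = (u - 1)*(u^2 + 4*u) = (u - 1)*(u + 4)*(u)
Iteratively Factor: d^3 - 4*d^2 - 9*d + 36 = (d - 4)*(d^2 - 9) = (d - 4)*(d + 3)*(d - 3)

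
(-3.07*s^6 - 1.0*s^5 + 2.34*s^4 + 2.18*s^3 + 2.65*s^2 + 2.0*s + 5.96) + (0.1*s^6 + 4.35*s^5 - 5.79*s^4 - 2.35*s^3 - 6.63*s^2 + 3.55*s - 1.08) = -2.97*s^6 + 3.35*s^5 - 3.45*s^4 - 0.17*s^3 - 3.98*s^2 + 5.55*s + 4.88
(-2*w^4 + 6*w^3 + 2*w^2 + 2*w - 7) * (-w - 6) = 2*w^5 + 6*w^4 - 38*w^3 - 14*w^2 - 5*w + 42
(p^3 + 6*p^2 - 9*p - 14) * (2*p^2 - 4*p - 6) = 2*p^5 + 8*p^4 - 48*p^3 - 28*p^2 + 110*p + 84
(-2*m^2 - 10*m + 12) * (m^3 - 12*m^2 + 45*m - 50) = -2*m^5 + 14*m^4 + 42*m^3 - 494*m^2 + 1040*m - 600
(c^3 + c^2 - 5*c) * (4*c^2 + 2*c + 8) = 4*c^5 + 6*c^4 - 10*c^3 - 2*c^2 - 40*c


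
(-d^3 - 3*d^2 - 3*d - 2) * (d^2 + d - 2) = -d^5 - 4*d^4 - 4*d^3 + d^2 + 4*d + 4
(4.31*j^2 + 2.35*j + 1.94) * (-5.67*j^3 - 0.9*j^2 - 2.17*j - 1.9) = -24.4377*j^5 - 17.2035*j^4 - 22.4675*j^3 - 15.0345*j^2 - 8.6748*j - 3.686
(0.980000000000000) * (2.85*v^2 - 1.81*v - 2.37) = 2.793*v^2 - 1.7738*v - 2.3226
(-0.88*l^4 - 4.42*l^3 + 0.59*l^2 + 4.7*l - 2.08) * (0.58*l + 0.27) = -0.5104*l^5 - 2.8012*l^4 - 0.8512*l^3 + 2.8853*l^2 + 0.0626000000000002*l - 0.5616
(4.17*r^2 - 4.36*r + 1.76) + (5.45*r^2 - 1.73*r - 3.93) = 9.62*r^2 - 6.09*r - 2.17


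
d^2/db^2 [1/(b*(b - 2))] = 2*(b^2 + b*(b - 2) + (b - 2)^2)/(b^3*(b - 2)^3)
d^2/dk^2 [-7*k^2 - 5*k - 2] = -14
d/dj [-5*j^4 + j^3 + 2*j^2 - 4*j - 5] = -20*j^3 + 3*j^2 + 4*j - 4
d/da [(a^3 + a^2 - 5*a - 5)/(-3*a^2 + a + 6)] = (-3*a^4 + 2*a^3 + 4*a^2 - 18*a - 25)/(9*a^4 - 6*a^3 - 35*a^2 + 12*a + 36)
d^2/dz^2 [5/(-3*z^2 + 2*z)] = 10*(3*z*(3*z - 2) - 4*(3*z - 1)^2)/(z^3*(3*z - 2)^3)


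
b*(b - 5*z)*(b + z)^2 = b^4 - 3*b^3*z - 9*b^2*z^2 - 5*b*z^3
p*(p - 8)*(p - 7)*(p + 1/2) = p^4 - 29*p^3/2 + 97*p^2/2 + 28*p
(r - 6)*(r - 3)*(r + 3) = r^3 - 6*r^2 - 9*r + 54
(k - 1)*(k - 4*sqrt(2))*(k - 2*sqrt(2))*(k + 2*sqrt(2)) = k^4 - 4*sqrt(2)*k^3 - k^3 - 8*k^2 + 4*sqrt(2)*k^2 + 8*k + 32*sqrt(2)*k - 32*sqrt(2)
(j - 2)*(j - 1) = j^2 - 3*j + 2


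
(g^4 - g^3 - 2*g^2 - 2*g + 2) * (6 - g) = -g^5 + 7*g^4 - 4*g^3 - 10*g^2 - 14*g + 12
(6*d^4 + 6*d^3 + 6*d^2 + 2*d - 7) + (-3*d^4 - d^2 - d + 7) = 3*d^4 + 6*d^3 + 5*d^2 + d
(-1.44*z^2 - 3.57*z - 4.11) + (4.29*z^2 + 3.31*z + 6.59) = 2.85*z^2 - 0.26*z + 2.48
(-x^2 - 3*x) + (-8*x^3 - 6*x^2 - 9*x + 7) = -8*x^3 - 7*x^2 - 12*x + 7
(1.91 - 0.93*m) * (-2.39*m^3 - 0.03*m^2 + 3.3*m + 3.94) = 2.2227*m^4 - 4.537*m^3 - 3.1263*m^2 + 2.6388*m + 7.5254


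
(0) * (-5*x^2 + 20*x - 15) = 0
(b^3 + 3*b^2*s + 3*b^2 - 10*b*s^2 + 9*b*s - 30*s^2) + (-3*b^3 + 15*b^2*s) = -2*b^3 + 18*b^2*s + 3*b^2 - 10*b*s^2 + 9*b*s - 30*s^2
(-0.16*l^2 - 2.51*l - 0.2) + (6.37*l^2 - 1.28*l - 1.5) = 6.21*l^2 - 3.79*l - 1.7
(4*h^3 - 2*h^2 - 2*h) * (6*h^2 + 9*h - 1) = 24*h^5 + 24*h^4 - 34*h^3 - 16*h^2 + 2*h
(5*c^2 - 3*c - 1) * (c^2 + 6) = 5*c^4 - 3*c^3 + 29*c^2 - 18*c - 6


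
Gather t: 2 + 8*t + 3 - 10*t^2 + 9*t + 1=-10*t^2 + 17*t + 6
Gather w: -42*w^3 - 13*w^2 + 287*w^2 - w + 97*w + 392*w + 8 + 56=-42*w^3 + 274*w^2 + 488*w + 64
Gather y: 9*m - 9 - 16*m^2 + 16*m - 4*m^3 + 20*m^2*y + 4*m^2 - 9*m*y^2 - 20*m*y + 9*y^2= -4*m^3 - 12*m^2 + 25*m + y^2*(9 - 9*m) + y*(20*m^2 - 20*m) - 9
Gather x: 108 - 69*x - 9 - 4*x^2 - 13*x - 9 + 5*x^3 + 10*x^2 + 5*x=5*x^3 + 6*x^2 - 77*x + 90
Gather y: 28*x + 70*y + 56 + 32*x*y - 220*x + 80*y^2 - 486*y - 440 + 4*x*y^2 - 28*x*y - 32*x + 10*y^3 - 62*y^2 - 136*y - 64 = -224*x + 10*y^3 + y^2*(4*x + 18) + y*(4*x - 552) - 448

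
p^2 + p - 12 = (p - 3)*(p + 4)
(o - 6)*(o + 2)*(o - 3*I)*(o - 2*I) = o^4 - 4*o^3 - 5*I*o^3 - 18*o^2 + 20*I*o^2 + 24*o + 60*I*o + 72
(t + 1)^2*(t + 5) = t^3 + 7*t^2 + 11*t + 5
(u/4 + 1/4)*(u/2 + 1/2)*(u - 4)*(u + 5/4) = u^4/8 - 3*u^3/32 - 19*u^2/16 - 51*u/32 - 5/8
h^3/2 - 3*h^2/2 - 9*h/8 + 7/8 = (h/2 + 1/2)*(h - 7/2)*(h - 1/2)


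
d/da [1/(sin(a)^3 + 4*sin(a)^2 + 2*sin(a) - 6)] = (-8*sin(a) + 3*cos(a)^2 - 5)*cos(a)/(sin(a)^3 + 4*sin(a)^2 + 2*sin(a) - 6)^2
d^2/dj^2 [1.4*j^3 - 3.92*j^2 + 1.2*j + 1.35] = 8.4*j - 7.84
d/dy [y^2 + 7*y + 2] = 2*y + 7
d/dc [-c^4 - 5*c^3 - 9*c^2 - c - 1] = -4*c^3 - 15*c^2 - 18*c - 1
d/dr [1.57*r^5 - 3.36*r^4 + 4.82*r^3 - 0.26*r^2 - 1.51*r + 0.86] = 7.85*r^4 - 13.44*r^3 + 14.46*r^2 - 0.52*r - 1.51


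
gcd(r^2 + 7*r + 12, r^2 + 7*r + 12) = r^2 + 7*r + 12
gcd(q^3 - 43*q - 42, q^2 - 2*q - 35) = q - 7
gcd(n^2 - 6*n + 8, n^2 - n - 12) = n - 4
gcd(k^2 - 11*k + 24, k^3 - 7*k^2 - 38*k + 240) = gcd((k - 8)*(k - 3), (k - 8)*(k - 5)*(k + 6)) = k - 8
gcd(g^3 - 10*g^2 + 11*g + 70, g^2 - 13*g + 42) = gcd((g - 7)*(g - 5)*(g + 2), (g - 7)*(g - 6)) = g - 7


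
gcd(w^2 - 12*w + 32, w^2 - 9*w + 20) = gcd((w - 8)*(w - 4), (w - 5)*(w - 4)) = w - 4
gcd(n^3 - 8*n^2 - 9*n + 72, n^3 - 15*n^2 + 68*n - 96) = n^2 - 11*n + 24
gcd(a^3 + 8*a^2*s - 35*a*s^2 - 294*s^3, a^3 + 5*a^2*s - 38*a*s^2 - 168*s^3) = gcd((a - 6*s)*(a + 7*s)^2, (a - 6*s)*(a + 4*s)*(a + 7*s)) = -a^2 - a*s + 42*s^2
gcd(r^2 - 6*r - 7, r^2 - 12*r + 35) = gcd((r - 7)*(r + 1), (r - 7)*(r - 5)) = r - 7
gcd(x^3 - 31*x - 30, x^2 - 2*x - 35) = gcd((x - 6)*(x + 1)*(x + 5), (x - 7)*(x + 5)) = x + 5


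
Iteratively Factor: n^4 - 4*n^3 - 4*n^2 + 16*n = (n)*(n^3 - 4*n^2 - 4*n + 16) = n*(n - 2)*(n^2 - 2*n - 8) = n*(n - 4)*(n - 2)*(n + 2)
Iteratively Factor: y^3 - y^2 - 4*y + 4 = (y - 1)*(y^2 - 4) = (y - 2)*(y - 1)*(y + 2)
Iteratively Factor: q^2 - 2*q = (q - 2)*(q)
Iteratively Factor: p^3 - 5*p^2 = (p)*(p^2 - 5*p) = p*(p - 5)*(p)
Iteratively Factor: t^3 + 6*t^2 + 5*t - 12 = (t + 4)*(t^2 + 2*t - 3) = (t - 1)*(t + 4)*(t + 3)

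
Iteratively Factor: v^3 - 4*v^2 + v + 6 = (v - 3)*(v^2 - v - 2) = (v - 3)*(v + 1)*(v - 2)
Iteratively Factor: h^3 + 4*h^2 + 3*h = (h + 3)*(h^2 + h) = (h + 1)*(h + 3)*(h)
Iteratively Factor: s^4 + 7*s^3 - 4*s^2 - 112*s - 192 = (s - 4)*(s^3 + 11*s^2 + 40*s + 48) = (s - 4)*(s + 3)*(s^2 + 8*s + 16) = (s - 4)*(s + 3)*(s + 4)*(s + 4)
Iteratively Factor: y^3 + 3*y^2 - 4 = (y - 1)*(y^2 + 4*y + 4) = (y - 1)*(y + 2)*(y + 2)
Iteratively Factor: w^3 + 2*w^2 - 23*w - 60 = (w - 5)*(w^2 + 7*w + 12) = (w - 5)*(w + 4)*(w + 3)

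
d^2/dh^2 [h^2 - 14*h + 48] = 2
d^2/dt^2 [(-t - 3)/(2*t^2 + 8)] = (-4*t^2*(t + 3) + 3*(t + 1)*(t^2 + 4))/(t^2 + 4)^3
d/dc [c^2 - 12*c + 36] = 2*c - 12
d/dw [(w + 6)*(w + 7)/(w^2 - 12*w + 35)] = (-25*w^2 - 14*w + 959)/(w^4 - 24*w^3 + 214*w^2 - 840*w + 1225)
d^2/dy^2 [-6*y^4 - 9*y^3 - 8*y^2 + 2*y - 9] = -72*y^2 - 54*y - 16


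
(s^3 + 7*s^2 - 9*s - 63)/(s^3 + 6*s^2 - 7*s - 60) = (s^2 + 10*s + 21)/(s^2 + 9*s + 20)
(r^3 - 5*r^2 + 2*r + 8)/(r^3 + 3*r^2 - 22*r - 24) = (r - 2)/(r + 6)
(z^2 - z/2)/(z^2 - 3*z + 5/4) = 2*z/(2*z - 5)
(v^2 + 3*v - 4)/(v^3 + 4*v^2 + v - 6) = (v + 4)/(v^2 + 5*v + 6)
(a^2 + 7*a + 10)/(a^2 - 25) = (a + 2)/(a - 5)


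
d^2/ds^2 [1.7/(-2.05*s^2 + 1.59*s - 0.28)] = (14.2885*s^2 - 11.0823*s - 1.7*(4.1*s - 1.59)*(8.2*s - 3.18) + 1.9516)/(2.05*s^2 - 1.59*s + 0.28)^3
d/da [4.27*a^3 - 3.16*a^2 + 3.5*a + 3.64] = 12.81*a^2 - 6.32*a + 3.5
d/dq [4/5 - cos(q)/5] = sin(q)/5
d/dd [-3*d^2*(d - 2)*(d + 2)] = 12*d*(2 - d^2)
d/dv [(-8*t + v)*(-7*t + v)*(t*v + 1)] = 56*t^3 - 30*t^2*v + 3*t*v^2 - 15*t + 2*v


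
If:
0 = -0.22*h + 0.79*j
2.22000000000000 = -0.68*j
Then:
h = -11.72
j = -3.26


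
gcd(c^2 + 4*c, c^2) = c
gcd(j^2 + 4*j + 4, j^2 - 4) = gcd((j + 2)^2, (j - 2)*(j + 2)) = j + 2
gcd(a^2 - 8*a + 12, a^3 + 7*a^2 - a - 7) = 1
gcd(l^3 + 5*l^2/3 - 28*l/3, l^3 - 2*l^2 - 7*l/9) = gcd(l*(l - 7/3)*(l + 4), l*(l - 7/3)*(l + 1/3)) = l^2 - 7*l/3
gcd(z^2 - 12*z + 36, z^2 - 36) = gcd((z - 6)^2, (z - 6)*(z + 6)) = z - 6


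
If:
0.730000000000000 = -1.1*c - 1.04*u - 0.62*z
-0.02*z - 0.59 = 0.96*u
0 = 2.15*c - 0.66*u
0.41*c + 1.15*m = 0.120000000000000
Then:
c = -0.19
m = 0.17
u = -0.62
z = 0.20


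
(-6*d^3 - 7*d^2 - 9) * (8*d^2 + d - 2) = -48*d^5 - 62*d^4 + 5*d^3 - 58*d^2 - 9*d + 18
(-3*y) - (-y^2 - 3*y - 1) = y^2 + 1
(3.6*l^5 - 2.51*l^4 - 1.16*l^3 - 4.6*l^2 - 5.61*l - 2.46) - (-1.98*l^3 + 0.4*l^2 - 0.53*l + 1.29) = 3.6*l^5 - 2.51*l^4 + 0.82*l^3 - 5.0*l^2 - 5.08*l - 3.75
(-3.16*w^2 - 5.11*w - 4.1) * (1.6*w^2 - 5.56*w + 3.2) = -5.056*w^4 + 9.3936*w^3 + 11.7396*w^2 + 6.444*w - 13.12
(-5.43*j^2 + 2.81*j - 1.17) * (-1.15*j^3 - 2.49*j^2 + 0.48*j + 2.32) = 6.2445*j^5 + 10.2892*j^4 - 8.2578*j^3 - 8.3355*j^2 + 5.9576*j - 2.7144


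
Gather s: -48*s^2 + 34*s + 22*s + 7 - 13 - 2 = -48*s^2 + 56*s - 8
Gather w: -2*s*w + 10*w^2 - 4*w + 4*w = -2*s*w + 10*w^2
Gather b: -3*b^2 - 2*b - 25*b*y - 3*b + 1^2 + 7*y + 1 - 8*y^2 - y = -3*b^2 + b*(-25*y - 5) - 8*y^2 + 6*y + 2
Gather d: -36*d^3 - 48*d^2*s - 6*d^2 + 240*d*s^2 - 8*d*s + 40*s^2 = -36*d^3 + d^2*(-48*s - 6) + d*(240*s^2 - 8*s) + 40*s^2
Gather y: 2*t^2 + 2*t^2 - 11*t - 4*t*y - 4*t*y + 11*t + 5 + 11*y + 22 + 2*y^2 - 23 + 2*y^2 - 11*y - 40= 4*t^2 - 8*t*y + 4*y^2 - 36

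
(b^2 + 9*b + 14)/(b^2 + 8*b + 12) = (b + 7)/(b + 6)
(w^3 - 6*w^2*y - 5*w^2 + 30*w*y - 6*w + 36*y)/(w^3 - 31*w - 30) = (w - 6*y)/(w + 5)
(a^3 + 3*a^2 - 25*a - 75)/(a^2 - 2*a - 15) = a + 5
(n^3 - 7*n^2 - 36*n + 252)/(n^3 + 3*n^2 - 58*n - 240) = (n^2 - 13*n + 42)/(n^2 - 3*n - 40)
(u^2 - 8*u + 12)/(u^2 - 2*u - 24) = (u - 2)/(u + 4)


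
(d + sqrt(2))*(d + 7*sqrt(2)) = d^2 + 8*sqrt(2)*d + 14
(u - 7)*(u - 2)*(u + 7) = u^3 - 2*u^2 - 49*u + 98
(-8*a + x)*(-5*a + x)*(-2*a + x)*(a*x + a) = -80*a^4*x - 80*a^4 + 66*a^3*x^2 + 66*a^3*x - 15*a^2*x^3 - 15*a^2*x^2 + a*x^4 + a*x^3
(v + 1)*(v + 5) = v^2 + 6*v + 5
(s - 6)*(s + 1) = s^2 - 5*s - 6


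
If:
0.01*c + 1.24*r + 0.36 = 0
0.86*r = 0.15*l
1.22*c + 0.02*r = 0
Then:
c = 0.00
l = -1.66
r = -0.29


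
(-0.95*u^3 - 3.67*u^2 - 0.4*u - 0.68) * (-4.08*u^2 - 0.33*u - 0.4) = 3.876*u^5 + 15.2871*u^4 + 3.2231*u^3 + 4.3744*u^2 + 0.3844*u + 0.272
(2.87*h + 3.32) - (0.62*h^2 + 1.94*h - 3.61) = -0.62*h^2 + 0.93*h + 6.93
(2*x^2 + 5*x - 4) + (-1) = 2*x^2 + 5*x - 5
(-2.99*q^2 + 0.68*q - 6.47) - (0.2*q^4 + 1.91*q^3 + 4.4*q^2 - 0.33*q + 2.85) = -0.2*q^4 - 1.91*q^3 - 7.39*q^2 + 1.01*q - 9.32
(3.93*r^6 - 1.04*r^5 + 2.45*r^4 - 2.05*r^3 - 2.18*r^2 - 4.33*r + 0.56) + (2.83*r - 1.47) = 3.93*r^6 - 1.04*r^5 + 2.45*r^4 - 2.05*r^3 - 2.18*r^2 - 1.5*r - 0.91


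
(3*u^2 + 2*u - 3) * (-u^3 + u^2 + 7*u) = -3*u^5 + u^4 + 26*u^3 + 11*u^2 - 21*u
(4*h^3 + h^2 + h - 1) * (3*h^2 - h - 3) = 12*h^5 - h^4 - 10*h^3 - 7*h^2 - 2*h + 3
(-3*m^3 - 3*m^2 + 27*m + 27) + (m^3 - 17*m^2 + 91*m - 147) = -2*m^3 - 20*m^2 + 118*m - 120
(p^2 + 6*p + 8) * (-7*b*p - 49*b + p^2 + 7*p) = -7*b*p^3 - 91*b*p^2 - 350*b*p - 392*b + p^4 + 13*p^3 + 50*p^2 + 56*p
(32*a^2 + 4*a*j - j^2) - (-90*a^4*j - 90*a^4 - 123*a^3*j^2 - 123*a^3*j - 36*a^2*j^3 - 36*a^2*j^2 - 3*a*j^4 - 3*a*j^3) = 90*a^4*j + 90*a^4 + 123*a^3*j^2 + 123*a^3*j + 36*a^2*j^3 + 36*a^2*j^2 + 32*a^2 + 3*a*j^4 + 3*a*j^3 + 4*a*j - j^2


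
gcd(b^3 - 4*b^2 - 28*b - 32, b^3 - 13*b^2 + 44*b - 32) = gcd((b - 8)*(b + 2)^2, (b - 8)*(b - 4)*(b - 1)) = b - 8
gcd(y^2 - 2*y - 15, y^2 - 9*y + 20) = y - 5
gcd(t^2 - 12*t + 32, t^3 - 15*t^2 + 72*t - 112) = t - 4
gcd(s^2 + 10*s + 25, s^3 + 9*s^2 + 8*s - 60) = s + 5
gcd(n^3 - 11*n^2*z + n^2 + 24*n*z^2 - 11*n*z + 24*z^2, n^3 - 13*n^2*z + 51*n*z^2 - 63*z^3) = -n + 3*z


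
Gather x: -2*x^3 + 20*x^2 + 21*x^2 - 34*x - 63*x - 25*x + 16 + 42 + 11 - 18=-2*x^3 + 41*x^2 - 122*x + 51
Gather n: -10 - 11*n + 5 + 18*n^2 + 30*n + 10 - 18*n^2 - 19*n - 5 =0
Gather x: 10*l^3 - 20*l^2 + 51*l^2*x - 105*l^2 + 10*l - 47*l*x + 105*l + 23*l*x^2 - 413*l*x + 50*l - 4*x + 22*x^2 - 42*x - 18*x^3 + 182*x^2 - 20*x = 10*l^3 - 125*l^2 + 165*l - 18*x^3 + x^2*(23*l + 204) + x*(51*l^2 - 460*l - 66)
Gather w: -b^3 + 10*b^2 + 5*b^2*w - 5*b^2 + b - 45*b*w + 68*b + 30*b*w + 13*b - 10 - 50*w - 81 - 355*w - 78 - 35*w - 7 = -b^3 + 5*b^2 + 82*b + w*(5*b^2 - 15*b - 440) - 176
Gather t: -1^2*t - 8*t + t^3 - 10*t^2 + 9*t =t^3 - 10*t^2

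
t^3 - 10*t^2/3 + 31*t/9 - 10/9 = (t - 5/3)*(t - 1)*(t - 2/3)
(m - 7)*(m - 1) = m^2 - 8*m + 7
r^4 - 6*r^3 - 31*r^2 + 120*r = r*(r - 8)*(r - 3)*(r + 5)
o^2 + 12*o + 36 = (o + 6)^2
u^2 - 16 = (u - 4)*(u + 4)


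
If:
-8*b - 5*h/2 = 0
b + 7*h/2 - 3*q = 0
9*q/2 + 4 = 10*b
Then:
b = 40/253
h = -128/253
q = -136/253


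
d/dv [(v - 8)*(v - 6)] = 2*v - 14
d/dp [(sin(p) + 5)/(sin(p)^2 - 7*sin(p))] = (-cos(p) - 10/tan(p) + 35*cos(p)/sin(p)^2)/(sin(p) - 7)^2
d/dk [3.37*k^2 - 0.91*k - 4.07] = 6.74*k - 0.91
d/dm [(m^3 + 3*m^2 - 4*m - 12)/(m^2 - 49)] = (m^4 - 143*m^2 - 270*m + 196)/(m^4 - 98*m^2 + 2401)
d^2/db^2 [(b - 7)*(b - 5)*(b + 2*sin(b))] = -2*b^2*sin(b) + 24*b*sin(b) + 8*b*cos(b) + 6*b - 66*sin(b) - 48*cos(b) - 24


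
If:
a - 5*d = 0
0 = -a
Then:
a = 0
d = 0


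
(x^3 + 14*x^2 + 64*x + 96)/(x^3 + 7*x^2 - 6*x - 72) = (x + 4)/(x - 3)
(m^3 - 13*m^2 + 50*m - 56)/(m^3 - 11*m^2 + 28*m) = (m - 2)/m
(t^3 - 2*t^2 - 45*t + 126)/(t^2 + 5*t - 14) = (t^2 - 9*t + 18)/(t - 2)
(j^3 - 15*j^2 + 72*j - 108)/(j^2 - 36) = (j^2 - 9*j + 18)/(j + 6)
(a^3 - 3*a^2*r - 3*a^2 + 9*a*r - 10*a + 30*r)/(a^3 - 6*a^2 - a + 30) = (a - 3*r)/(a - 3)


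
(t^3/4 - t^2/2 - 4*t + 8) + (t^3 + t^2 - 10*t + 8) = 5*t^3/4 + t^2/2 - 14*t + 16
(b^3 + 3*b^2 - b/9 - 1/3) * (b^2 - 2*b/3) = b^5 + 7*b^4/3 - 19*b^3/9 - 7*b^2/27 + 2*b/9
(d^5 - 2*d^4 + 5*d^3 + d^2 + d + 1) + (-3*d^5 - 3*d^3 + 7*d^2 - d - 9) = -2*d^5 - 2*d^4 + 2*d^3 + 8*d^2 - 8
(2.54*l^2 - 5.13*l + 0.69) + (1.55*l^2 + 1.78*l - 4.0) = 4.09*l^2 - 3.35*l - 3.31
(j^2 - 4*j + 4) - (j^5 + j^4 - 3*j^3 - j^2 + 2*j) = -j^5 - j^4 + 3*j^3 + 2*j^2 - 6*j + 4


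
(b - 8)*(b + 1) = b^2 - 7*b - 8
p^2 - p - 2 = (p - 2)*(p + 1)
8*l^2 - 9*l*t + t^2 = (-8*l + t)*(-l + t)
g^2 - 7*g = g*(g - 7)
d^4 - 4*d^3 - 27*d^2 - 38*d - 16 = (d - 8)*(d + 1)^2*(d + 2)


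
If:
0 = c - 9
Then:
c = 9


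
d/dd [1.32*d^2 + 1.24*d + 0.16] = 2.64*d + 1.24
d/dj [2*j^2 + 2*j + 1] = 4*j + 2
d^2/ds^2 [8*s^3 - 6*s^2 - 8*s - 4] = 48*s - 12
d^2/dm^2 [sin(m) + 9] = -sin(m)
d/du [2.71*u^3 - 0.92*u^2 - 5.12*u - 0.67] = 8.13*u^2 - 1.84*u - 5.12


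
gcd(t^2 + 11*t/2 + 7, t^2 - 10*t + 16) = 1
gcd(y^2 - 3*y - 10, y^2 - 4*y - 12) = y + 2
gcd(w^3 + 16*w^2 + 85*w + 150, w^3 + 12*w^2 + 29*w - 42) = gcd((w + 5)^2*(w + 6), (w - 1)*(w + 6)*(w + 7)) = w + 6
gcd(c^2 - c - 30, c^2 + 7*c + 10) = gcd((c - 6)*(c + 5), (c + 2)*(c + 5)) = c + 5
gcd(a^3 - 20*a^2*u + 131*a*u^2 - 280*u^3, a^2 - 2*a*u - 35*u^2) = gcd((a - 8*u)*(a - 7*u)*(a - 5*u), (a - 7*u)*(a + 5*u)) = -a + 7*u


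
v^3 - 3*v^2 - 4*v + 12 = (v - 3)*(v - 2)*(v + 2)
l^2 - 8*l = l*(l - 8)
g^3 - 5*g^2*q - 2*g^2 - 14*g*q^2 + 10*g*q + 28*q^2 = (g - 2)*(g - 7*q)*(g + 2*q)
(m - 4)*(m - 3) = m^2 - 7*m + 12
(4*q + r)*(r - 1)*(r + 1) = 4*q*r^2 - 4*q + r^3 - r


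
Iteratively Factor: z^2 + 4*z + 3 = (z + 1)*(z + 3)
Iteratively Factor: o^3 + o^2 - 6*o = (o - 2)*(o^2 + 3*o) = o*(o - 2)*(o + 3)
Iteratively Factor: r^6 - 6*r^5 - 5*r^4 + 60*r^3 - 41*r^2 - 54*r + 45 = (r + 1)*(r^5 - 7*r^4 + 2*r^3 + 58*r^2 - 99*r + 45) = (r - 3)*(r + 1)*(r^4 - 4*r^3 - 10*r^2 + 28*r - 15) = (r - 5)*(r - 3)*(r + 1)*(r^3 + r^2 - 5*r + 3) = (r - 5)*(r - 3)*(r + 1)*(r + 3)*(r^2 - 2*r + 1) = (r - 5)*(r - 3)*(r - 1)*(r + 1)*(r + 3)*(r - 1)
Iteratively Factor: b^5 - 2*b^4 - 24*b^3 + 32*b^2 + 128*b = (b - 4)*(b^4 + 2*b^3 - 16*b^2 - 32*b) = (b - 4)*(b + 4)*(b^3 - 2*b^2 - 8*b) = b*(b - 4)*(b + 4)*(b^2 - 2*b - 8) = b*(b - 4)^2*(b + 4)*(b + 2)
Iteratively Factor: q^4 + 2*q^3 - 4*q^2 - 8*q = (q)*(q^3 + 2*q^2 - 4*q - 8) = q*(q - 2)*(q^2 + 4*q + 4) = q*(q - 2)*(q + 2)*(q + 2)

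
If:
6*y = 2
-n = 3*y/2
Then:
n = -1/2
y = 1/3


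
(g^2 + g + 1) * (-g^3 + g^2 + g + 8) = -g^5 + g^3 + 10*g^2 + 9*g + 8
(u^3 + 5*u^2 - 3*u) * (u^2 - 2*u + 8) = u^5 + 3*u^4 - 5*u^3 + 46*u^2 - 24*u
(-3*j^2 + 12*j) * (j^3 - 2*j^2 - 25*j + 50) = -3*j^5 + 18*j^4 + 51*j^3 - 450*j^2 + 600*j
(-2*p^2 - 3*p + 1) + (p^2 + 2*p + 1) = -p^2 - p + 2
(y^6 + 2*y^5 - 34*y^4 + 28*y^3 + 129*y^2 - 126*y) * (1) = y^6 + 2*y^5 - 34*y^4 + 28*y^3 + 129*y^2 - 126*y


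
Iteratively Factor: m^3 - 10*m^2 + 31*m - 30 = (m - 2)*(m^2 - 8*m + 15) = (m - 5)*(m - 2)*(m - 3)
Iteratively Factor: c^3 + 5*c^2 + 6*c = (c + 2)*(c^2 + 3*c) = c*(c + 2)*(c + 3)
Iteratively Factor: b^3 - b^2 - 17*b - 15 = (b + 1)*(b^2 - 2*b - 15) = (b - 5)*(b + 1)*(b + 3)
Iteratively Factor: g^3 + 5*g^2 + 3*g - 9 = (g - 1)*(g^2 + 6*g + 9) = (g - 1)*(g + 3)*(g + 3)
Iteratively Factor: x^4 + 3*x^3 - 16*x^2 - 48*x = (x + 3)*(x^3 - 16*x) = (x - 4)*(x + 3)*(x^2 + 4*x) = x*(x - 4)*(x + 3)*(x + 4)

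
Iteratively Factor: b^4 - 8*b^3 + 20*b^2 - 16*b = (b - 2)*(b^3 - 6*b^2 + 8*b) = (b - 4)*(b - 2)*(b^2 - 2*b) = (b - 4)*(b - 2)^2*(b)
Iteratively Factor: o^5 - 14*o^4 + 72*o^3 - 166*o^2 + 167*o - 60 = (o - 3)*(o^4 - 11*o^3 + 39*o^2 - 49*o + 20) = (o - 3)*(o - 1)*(o^3 - 10*o^2 + 29*o - 20) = (o - 3)*(o - 1)^2*(o^2 - 9*o + 20) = (o - 4)*(o - 3)*(o - 1)^2*(o - 5)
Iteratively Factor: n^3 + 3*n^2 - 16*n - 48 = (n - 4)*(n^2 + 7*n + 12) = (n - 4)*(n + 3)*(n + 4)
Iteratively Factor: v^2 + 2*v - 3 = (v + 3)*(v - 1)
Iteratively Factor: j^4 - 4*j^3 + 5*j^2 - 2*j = (j - 2)*(j^3 - 2*j^2 + j) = (j - 2)*(j - 1)*(j^2 - j) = j*(j - 2)*(j - 1)*(j - 1)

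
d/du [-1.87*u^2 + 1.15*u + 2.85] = 1.15 - 3.74*u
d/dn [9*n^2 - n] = 18*n - 1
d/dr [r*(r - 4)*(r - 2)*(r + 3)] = 4*r^3 - 9*r^2 - 20*r + 24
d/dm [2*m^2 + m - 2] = 4*m + 1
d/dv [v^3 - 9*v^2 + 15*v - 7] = 3*v^2 - 18*v + 15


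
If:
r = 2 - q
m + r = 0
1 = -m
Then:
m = -1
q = 1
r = 1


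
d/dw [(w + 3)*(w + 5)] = 2*w + 8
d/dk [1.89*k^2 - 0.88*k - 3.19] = 3.78*k - 0.88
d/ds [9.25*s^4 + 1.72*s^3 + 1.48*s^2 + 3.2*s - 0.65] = 37.0*s^3 + 5.16*s^2 + 2.96*s + 3.2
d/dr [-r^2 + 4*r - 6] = 4 - 2*r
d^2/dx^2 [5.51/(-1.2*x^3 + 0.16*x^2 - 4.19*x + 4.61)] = ((39.672*x - 1.7632)*(1.2*x^3 - 0.16*x^2 + 4.19*x - 4.61) - 5.51*(3.6*x^2 - 0.32*x + 4.19)*(7.2*x^2 - 0.64*x + 8.38))/(1.2*x^3 - 0.16*x^2 + 4.19*x - 4.61)^3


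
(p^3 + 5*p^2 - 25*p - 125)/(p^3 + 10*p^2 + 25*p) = (p - 5)/p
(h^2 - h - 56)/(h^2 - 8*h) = (h + 7)/h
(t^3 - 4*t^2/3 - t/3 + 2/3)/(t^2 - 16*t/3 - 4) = (t^2 - 2*t + 1)/(t - 6)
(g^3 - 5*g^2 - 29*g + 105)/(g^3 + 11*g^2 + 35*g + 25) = (g^2 - 10*g + 21)/(g^2 + 6*g + 5)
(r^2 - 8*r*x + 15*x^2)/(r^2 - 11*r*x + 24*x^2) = (-r + 5*x)/(-r + 8*x)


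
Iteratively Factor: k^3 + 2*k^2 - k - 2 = (k + 1)*(k^2 + k - 2) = (k + 1)*(k + 2)*(k - 1)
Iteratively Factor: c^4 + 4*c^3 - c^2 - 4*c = (c - 1)*(c^3 + 5*c^2 + 4*c) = c*(c - 1)*(c^2 + 5*c + 4) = c*(c - 1)*(c + 4)*(c + 1)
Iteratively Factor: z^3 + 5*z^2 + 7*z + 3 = (z + 1)*(z^2 + 4*z + 3) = (z + 1)*(z + 3)*(z + 1)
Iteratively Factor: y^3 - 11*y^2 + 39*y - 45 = (y - 3)*(y^2 - 8*y + 15) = (y - 5)*(y - 3)*(y - 3)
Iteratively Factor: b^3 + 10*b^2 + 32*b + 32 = (b + 2)*(b^2 + 8*b + 16) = (b + 2)*(b + 4)*(b + 4)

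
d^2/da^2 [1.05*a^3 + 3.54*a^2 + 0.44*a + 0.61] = 6.3*a + 7.08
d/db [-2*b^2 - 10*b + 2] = -4*b - 10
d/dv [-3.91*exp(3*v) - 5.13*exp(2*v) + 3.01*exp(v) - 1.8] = (-11.73*exp(2*v) - 10.26*exp(v) + 3.01)*exp(v)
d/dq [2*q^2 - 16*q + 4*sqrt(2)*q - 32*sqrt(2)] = 4*q - 16 + 4*sqrt(2)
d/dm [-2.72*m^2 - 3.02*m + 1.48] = -5.44*m - 3.02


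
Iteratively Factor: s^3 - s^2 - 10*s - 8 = (s - 4)*(s^2 + 3*s + 2) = (s - 4)*(s + 1)*(s + 2)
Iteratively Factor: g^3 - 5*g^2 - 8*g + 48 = (g + 3)*(g^2 - 8*g + 16) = (g - 4)*(g + 3)*(g - 4)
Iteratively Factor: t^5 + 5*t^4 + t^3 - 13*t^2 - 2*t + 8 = (t - 1)*(t^4 + 6*t^3 + 7*t^2 - 6*t - 8) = (t - 1)*(t + 2)*(t^3 + 4*t^2 - t - 4) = (t - 1)^2*(t + 2)*(t^2 + 5*t + 4) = (t - 1)^2*(t + 1)*(t + 2)*(t + 4)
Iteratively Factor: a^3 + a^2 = (a + 1)*(a^2) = a*(a + 1)*(a)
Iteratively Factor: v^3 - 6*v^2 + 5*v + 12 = (v + 1)*(v^2 - 7*v + 12) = (v - 4)*(v + 1)*(v - 3)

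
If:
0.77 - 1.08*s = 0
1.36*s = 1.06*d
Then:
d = 0.91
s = 0.71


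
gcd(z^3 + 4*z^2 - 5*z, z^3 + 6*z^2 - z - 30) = z + 5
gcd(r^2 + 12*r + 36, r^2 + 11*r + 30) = r + 6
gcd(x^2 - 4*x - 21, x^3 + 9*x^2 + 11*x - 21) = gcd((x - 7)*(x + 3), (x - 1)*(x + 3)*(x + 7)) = x + 3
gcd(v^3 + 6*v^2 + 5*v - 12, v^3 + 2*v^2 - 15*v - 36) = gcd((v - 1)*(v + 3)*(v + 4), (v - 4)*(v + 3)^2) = v + 3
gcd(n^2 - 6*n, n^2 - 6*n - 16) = 1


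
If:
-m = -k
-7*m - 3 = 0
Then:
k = -3/7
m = -3/7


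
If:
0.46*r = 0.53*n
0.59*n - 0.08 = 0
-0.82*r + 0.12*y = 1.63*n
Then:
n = 0.14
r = 0.16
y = 2.91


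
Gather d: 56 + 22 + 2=80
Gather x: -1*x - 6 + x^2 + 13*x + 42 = x^2 + 12*x + 36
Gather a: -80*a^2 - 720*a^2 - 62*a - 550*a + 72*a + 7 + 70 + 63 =-800*a^2 - 540*a + 140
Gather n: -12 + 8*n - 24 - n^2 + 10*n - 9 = -n^2 + 18*n - 45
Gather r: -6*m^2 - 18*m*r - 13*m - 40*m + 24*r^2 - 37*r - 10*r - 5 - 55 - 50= -6*m^2 - 53*m + 24*r^2 + r*(-18*m - 47) - 110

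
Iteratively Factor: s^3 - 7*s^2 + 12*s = (s - 3)*(s^2 - 4*s) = (s - 4)*(s - 3)*(s)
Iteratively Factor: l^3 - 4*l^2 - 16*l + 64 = (l + 4)*(l^2 - 8*l + 16) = (l - 4)*(l + 4)*(l - 4)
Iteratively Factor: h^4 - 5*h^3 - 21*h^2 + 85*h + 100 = (h - 5)*(h^3 - 21*h - 20) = (h - 5)*(h + 4)*(h^2 - 4*h - 5) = (h - 5)*(h + 1)*(h + 4)*(h - 5)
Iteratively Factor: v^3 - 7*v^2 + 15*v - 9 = (v - 3)*(v^2 - 4*v + 3) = (v - 3)*(v - 1)*(v - 3)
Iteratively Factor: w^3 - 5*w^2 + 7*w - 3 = (w - 1)*(w^2 - 4*w + 3) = (w - 3)*(w - 1)*(w - 1)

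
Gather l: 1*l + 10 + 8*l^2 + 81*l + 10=8*l^2 + 82*l + 20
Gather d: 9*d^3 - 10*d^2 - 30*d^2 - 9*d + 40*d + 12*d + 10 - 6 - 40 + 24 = 9*d^3 - 40*d^2 + 43*d - 12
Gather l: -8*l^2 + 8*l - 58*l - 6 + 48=-8*l^2 - 50*l + 42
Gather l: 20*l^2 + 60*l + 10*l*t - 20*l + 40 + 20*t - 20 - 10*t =20*l^2 + l*(10*t + 40) + 10*t + 20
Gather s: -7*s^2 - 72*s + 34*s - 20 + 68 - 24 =-7*s^2 - 38*s + 24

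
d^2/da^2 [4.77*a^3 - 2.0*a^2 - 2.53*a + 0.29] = 28.62*a - 4.0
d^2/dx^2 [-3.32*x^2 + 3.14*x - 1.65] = -6.64000000000000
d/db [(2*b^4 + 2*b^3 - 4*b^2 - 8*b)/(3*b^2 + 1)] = 2*(6*b^5 + 3*b^4 + 4*b^3 + 15*b^2 - 4*b - 4)/(9*b^4 + 6*b^2 + 1)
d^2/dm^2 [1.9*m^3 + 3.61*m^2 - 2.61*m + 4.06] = 11.4*m + 7.22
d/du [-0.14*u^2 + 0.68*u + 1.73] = 0.68 - 0.28*u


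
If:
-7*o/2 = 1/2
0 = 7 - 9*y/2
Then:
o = -1/7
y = 14/9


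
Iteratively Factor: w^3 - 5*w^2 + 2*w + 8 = (w + 1)*(w^2 - 6*w + 8) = (w - 2)*(w + 1)*(w - 4)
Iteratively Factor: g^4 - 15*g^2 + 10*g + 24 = (g + 1)*(g^3 - g^2 - 14*g + 24) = (g + 1)*(g + 4)*(g^2 - 5*g + 6) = (g - 2)*(g + 1)*(g + 4)*(g - 3)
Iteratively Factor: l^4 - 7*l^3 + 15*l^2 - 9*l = (l - 1)*(l^3 - 6*l^2 + 9*l) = (l - 3)*(l - 1)*(l^2 - 3*l) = l*(l - 3)*(l - 1)*(l - 3)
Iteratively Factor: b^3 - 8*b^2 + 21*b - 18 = (b - 2)*(b^2 - 6*b + 9) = (b - 3)*(b - 2)*(b - 3)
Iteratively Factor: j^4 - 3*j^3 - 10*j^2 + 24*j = (j - 2)*(j^3 - j^2 - 12*j) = j*(j - 2)*(j^2 - j - 12) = j*(j - 4)*(j - 2)*(j + 3)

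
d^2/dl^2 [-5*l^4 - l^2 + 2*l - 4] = -60*l^2 - 2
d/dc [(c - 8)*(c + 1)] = 2*c - 7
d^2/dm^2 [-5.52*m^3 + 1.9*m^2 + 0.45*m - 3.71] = 3.8 - 33.12*m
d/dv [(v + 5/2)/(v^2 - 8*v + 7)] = (v^2 - 8*v - (v - 4)*(2*v + 5) + 7)/(v^2 - 8*v + 7)^2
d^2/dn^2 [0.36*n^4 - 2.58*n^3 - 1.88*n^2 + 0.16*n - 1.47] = 4.32*n^2 - 15.48*n - 3.76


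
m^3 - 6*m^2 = m^2*(m - 6)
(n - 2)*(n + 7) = n^2 + 5*n - 14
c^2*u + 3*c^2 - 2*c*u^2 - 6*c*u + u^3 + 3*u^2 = (-c + u)^2*(u + 3)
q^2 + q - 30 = (q - 5)*(q + 6)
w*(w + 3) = w^2 + 3*w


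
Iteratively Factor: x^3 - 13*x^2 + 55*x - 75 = (x - 5)*(x^2 - 8*x + 15) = (x - 5)^2*(x - 3)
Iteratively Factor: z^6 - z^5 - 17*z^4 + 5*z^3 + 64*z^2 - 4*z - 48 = (z + 3)*(z^5 - 4*z^4 - 5*z^3 + 20*z^2 + 4*z - 16) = (z - 1)*(z + 3)*(z^4 - 3*z^3 - 8*z^2 + 12*z + 16) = (z - 4)*(z - 1)*(z + 3)*(z^3 + z^2 - 4*z - 4) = (z - 4)*(z - 1)*(z + 1)*(z + 3)*(z^2 - 4) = (z - 4)*(z - 2)*(z - 1)*(z + 1)*(z + 3)*(z + 2)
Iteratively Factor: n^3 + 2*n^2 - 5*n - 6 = (n - 2)*(n^2 + 4*n + 3) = (n - 2)*(n + 3)*(n + 1)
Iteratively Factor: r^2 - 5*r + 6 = (r - 3)*(r - 2)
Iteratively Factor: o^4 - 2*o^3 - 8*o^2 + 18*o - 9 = (o - 1)*(o^3 - o^2 - 9*o + 9) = (o - 1)*(o + 3)*(o^2 - 4*o + 3) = (o - 1)^2*(o + 3)*(o - 3)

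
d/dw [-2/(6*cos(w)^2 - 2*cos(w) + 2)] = (1 - 6*cos(w))*sin(w)/(3*sin(w)^2 + cos(w) - 4)^2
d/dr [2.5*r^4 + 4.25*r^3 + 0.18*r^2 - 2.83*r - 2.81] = 10.0*r^3 + 12.75*r^2 + 0.36*r - 2.83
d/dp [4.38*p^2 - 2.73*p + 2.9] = 8.76*p - 2.73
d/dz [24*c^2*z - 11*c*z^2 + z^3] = 24*c^2 - 22*c*z + 3*z^2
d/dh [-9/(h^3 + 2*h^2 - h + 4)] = 9*(3*h^2 + 4*h - 1)/(h^3 + 2*h^2 - h + 4)^2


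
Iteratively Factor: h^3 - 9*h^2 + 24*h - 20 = (h - 2)*(h^2 - 7*h + 10) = (h - 5)*(h - 2)*(h - 2)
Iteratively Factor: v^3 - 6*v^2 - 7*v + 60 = (v - 5)*(v^2 - v - 12) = (v - 5)*(v + 3)*(v - 4)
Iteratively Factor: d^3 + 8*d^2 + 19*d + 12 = (d + 1)*(d^2 + 7*d + 12) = (d + 1)*(d + 3)*(d + 4)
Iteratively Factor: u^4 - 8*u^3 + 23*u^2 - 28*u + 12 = (u - 2)*(u^3 - 6*u^2 + 11*u - 6) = (u - 2)*(u - 1)*(u^2 - 5*u + 6) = (u - 2)^2*(u - 1)*(u - 3)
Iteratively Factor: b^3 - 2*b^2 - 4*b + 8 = (b + 2)*(b^2 - 4*b + 4) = (b - 2)*(b + 2)*(b - 2)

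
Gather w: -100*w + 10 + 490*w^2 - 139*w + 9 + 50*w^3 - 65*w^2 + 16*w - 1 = 50*w^3 + 425*w^2 - 223*w + 18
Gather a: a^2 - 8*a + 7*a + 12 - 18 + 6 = a^2 - a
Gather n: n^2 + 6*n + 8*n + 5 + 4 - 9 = n^2 + 14*n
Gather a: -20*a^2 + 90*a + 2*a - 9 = -20*a^2 + 92*a - 9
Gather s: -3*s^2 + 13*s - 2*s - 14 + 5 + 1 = -3*s^2 + 11*s - 8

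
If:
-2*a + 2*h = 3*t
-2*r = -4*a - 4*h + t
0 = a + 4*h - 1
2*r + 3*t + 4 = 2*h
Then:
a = -29/11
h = 10/11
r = -51/11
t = 26/11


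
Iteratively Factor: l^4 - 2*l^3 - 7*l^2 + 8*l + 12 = (l - 3)*(l^3 + l^2 - 4*l - 4) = (l - 3)*(l - 2)*(l^2 + 3*l + 2) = (l - 3)*(l - 2)*(l + 2)*(l + 1)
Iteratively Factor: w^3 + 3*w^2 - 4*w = (w)*(w^2 + 3*w - 4) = w*(w - 1)*(w + 4)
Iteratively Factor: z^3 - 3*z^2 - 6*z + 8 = (z - 1)*(z^2 - 2*z - 8) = (z - 1)*(z + 2)*(z - 4)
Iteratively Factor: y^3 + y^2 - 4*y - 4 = (y + 2)*(y^2 - y - 2) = (y - 2)*(y + 2)*(y + 1)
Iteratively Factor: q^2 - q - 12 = (q + 3)*(q - 4)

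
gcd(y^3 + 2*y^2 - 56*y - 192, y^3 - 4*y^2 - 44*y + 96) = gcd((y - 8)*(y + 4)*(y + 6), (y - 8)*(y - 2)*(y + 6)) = y^2 - 2*y - 48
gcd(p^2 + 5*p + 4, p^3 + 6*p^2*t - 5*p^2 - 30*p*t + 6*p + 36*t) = 1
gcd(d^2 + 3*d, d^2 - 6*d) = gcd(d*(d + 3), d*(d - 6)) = d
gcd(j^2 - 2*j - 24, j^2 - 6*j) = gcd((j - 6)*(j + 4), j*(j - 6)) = j - 6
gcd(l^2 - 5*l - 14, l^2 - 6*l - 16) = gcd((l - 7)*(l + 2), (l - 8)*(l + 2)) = l + 2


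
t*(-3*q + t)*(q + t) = -3*q^2*t - 2*q*t^2 + t^3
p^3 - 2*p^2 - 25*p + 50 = (p - 5)*(p - 2)*(p + 5)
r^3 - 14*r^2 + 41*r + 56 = (r - 8)*(r - 7)*(r + 1)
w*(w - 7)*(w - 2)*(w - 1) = w^4 - 10*w^3 + 23*w^2 - 14*w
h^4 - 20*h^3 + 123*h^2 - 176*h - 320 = (h - 8)^2*(h - 5)*(h + 1)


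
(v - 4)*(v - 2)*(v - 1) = v^3 - 7*v^2 + 14*v - 8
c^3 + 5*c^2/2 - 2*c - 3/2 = (c - 1)*(c + 1/2)*(c + 3)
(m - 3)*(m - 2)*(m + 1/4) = m^3 - 19*m^2/4 + 19*m/4 + 3/2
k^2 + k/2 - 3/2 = (k - 1)*(k + 3/2)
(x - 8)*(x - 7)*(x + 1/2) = x^3 - 29*x^2/2 + 97*x/2 + 28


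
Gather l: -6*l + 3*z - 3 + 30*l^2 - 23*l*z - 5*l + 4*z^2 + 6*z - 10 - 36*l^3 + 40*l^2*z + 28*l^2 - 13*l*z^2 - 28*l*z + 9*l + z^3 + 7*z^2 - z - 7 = -36*l^3 + l^2*(40*z + 58) + l*(-13*z^2 - 51*z - 2) + z^3 + 11*z^2 + 8*z - 20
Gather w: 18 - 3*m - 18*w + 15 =-3*m - 18*w + 33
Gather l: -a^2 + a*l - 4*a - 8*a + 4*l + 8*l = -a^2 - 12*a + l*(a + 12)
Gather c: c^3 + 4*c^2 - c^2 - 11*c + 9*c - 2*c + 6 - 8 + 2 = c^3 + 3*c^2 - 4*c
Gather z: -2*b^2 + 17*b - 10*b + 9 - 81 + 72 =-2*b^2 + 7*b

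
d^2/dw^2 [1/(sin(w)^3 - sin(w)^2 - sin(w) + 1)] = (-7*sin(w) + 9*cos(w)^2 - 13)/((sin(w) - 1)*cos(w)^4)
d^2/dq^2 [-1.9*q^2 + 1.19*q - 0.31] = -3.80000000000000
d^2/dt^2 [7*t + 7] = 0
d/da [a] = 1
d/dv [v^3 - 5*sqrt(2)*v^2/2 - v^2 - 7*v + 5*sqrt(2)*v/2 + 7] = 3*v^2 - 5*sqrt(2)*v - 2*v - 7 + 5*sqrt(2)/2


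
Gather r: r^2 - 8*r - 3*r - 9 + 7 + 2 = r^2 - 11*r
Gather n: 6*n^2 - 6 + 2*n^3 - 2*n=2*n^3 + 6*n^2 - 2*n - 6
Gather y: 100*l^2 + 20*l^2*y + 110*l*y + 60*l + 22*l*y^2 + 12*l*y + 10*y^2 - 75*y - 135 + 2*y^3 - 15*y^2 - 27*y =100*l^2 + 60*l + 2*y^3 + y^2*(22*l - 5) + y*(20*l^2 + 122*l - 102) - 135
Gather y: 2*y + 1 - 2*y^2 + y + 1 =-2*y^2 + 3*y + 2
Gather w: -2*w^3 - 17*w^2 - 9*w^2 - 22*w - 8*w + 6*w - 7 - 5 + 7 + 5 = -2*w^3 - 26*w^2 - 24*w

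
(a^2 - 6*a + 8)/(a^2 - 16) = (a - 2)/(a + 4)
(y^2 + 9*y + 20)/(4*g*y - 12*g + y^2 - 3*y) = (y^2 + 9*y + 20)/(4*g*y - 12*g + y^2 - 3*y)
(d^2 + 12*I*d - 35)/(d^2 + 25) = (d + 7*I)/(d - 5*I)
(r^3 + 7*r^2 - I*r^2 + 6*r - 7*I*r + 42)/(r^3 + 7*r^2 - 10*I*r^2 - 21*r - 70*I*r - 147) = (r + 2*I)/(r - 7*I)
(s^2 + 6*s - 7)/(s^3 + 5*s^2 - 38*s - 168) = (s - 1)/(s^2 - 2*s - 24)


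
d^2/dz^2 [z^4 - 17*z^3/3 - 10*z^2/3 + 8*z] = 12*z^2 - 34*z - 20/3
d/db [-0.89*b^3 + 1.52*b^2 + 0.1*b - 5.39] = -2.67*b^2 + 3.04*b + 0.1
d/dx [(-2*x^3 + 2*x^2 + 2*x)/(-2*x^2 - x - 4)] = 2*(2*x^4 + 2*x^3 + 13*x^2 - 8*x - 4)/(4*x^4 + 4*x^3 + 17*x^2 + 8*x + 16)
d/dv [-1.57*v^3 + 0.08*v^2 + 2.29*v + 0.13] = -4.71*v^2 + 0.16*v + 2.29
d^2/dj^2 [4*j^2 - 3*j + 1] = 8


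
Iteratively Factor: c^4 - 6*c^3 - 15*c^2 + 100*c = (c - 5)*(c^3 - c^2 - 20*c) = c*(c - 5)*(c^2 - c - 20) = c*(c - 5)*(c + 4)*(c - 5)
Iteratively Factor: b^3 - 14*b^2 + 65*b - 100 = (b - 5)*(b^2 - 9*b + 20) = (b - 5)^2*(b - 4)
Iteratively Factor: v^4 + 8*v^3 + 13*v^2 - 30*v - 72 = (v + 3)*(v^3 + 5*v^2 - 2*v - 24) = (v - 2)*(v + 3)*(v^2 + 7*v + 12) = (v - 2)*(v + 3)^2*(v + 4)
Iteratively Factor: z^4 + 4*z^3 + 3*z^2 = (z)*(z^3 + 4*z^2 + 3*z) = z^2*(z^2 + 4*z + 3) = z^2*(z + 3)*(z + 1)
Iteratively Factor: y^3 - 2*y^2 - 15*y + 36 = (y + 4)*(y^2 - 6*y + 9) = (y - 3)*(y + 4)*(y - 3)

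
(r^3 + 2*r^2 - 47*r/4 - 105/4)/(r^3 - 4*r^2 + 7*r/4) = (2*r^2 + 11*r + 15)/(r*(2*r - 1))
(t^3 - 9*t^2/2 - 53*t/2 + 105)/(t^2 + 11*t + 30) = (t^2 - 19*t/2 + 21)/(t + 6)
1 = 1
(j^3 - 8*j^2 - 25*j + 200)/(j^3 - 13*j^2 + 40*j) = (j + 5)/j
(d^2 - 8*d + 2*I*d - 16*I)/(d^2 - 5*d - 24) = (d + 2*I)/(d + 3)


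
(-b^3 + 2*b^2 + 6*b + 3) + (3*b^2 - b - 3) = -b^3 + 5*b^2 + 5*b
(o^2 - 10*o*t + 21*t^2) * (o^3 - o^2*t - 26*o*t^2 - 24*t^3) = o^5 - 11*o^4*t + 5*o^3*t^2 + 215*o^2*t^3 - 306*o*t^4 - 504*t^5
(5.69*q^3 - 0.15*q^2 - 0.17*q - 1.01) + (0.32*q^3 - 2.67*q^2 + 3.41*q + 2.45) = 6.01*q^3 - 2.82*q^2 + 3.24*q + 1.44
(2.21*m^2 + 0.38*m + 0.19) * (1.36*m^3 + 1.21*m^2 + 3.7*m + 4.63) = 3.0056*m^5 + 3.1909*m^4 + 8.8952*m^3 + 11.8682*m^2 + 2.4624*m + 0.8797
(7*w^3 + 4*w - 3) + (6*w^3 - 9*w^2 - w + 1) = 13*w^3 - 9*w^2 + 3*w - 2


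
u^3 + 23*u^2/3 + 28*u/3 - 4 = (u - 1/3)*(u + 2)*(u + 6)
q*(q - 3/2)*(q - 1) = q^3 - 5*q^2/2 + 3*q/2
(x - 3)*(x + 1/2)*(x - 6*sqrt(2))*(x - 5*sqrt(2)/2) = x^4 - 17*sqrt(2)*x^3/2 - 5*x^3/2 + 57*x^2/2 + 85*sqrt(2)*x^2/4 - 75*x + 51*sqrt(2)*x/4 - 45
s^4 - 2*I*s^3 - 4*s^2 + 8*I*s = s*(s - 2)*(s + 2)*(s - 2*I)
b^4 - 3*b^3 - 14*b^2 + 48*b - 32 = (b - 4)*(b - 2)*(b - 1)*(b + 4)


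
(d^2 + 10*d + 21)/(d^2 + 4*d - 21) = (d + 3)/(d - 3)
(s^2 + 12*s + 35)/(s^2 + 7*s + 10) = (s + 7)/(s + 2)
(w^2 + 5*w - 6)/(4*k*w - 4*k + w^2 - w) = (w + 6)/(4*k + w)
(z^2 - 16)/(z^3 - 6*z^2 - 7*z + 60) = (z + 4)/(z^2 - 2*z - 15)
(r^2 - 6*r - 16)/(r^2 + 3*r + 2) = (r - 8)/(r + 1)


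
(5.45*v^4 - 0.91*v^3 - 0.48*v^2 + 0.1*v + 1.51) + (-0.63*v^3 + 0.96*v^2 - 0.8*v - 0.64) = 5.45*v^4 - 1.54*v^3 + 0.48*v^2 - 0.7*v + 0.87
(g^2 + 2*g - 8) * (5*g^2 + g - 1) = 5*g^4 + 11*g^3 - 39*g^2 - 10*g + 8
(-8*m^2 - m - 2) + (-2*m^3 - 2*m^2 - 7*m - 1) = -2*m^3 - 10*m^2 - 8*m - 3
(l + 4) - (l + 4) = 0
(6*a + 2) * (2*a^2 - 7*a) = 12*a^3 - 38*a^2 - 14*a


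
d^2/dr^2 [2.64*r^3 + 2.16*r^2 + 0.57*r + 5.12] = 15.84*r + 4.32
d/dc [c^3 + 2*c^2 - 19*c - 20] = 3*c^2 + 4*c - 19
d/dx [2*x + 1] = 2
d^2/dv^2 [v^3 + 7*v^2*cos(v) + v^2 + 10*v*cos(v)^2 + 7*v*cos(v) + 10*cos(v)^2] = -7*v^2*cos(v) - 28*v*sin(v) - 7*v*cos(v) - 20*v*cos(2*v) + 6*v - 20*sqrt(2)*sin(2*v + pi/4) + 14*sqrt(2)*cos(v + pi/4) + 2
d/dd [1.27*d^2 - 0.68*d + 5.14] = 2.54*d - 0.68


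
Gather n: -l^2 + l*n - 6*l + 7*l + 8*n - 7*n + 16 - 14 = -l^2 + l + n*(l + 1) + 2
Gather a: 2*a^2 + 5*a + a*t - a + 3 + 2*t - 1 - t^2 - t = 2*a^2 + a*(t + 4) - t^2 + t + 2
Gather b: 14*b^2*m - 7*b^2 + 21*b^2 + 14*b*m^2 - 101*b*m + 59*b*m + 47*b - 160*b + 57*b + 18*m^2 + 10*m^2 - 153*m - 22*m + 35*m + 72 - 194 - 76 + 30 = b^2*(14*m + 14) + b*(14*m^2 - 42*m - 56) + 28*m^2 - 140*m - 168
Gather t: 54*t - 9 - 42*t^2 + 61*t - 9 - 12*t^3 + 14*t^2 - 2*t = -12*t^3 - 28*t^2 + 113*t - 18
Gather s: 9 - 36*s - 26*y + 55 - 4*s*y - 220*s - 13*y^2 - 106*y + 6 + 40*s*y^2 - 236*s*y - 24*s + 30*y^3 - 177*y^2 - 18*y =s*(40*y^2 - 240*y - 280) + 30*y^3 - 190*y^2 - 150*y + 70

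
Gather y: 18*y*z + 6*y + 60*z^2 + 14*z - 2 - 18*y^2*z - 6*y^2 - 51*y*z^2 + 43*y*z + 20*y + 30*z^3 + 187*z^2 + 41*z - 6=y^2*(-18*z - 6) + y*(-51*z^2 + 61*z + 26) + 30*z^3 + 247*z^2 + 55*z - 8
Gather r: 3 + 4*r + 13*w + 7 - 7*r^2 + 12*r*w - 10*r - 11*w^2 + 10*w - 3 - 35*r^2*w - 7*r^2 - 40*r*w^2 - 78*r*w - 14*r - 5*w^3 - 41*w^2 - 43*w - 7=r^2*(-35*w - 14) + r*(-40*w^2 - 66*w - 20) - 5*w^3 - 52*w^2 - 20*w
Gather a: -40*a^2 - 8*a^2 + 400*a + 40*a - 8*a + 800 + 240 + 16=-48*a^2 + 432*a + 1056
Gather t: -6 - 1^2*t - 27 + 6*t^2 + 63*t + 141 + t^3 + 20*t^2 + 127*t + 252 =t^3 + 26*t^2 + 189*t + 360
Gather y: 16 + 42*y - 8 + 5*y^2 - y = 5*y^2 + 41*y + 8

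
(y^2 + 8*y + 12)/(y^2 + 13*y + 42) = (y + 2)/(y + 7)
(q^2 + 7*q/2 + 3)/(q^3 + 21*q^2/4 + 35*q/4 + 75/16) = 8*(q + 2)/(8*q^2 + 30*q + 25)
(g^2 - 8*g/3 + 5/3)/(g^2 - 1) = (g - 5/3)/(g + 1)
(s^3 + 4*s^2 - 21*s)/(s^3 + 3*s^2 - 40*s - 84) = s*(s - 3)/(s^2 - 4*s - 12)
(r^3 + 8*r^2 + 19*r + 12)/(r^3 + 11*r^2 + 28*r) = (r^2 + 4*r + 3)/(r*(r + 7))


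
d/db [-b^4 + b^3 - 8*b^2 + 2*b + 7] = -4*b^3 + 3*b^2 - 16*b + 2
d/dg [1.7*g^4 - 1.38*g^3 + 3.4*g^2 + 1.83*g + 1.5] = 6.8*g^3 - 4.14*g^2 + 6.8*g + 1.83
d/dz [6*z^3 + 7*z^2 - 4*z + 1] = 18*z^2 + 14*z - 4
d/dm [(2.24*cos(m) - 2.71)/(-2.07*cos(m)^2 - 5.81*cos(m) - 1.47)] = (-4.6368*cos(m)^2 + 11.2194*cos(m) + 19.0379)*sin(m)/(4.2849*cos(m)^4 + 24.0534*cos(m)^3 + 39.8419*cos(m)^2 + 17.0814*cos(m) + 2.1609)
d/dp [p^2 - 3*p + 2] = 2*p - 3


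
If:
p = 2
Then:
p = 2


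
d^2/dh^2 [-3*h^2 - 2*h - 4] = -6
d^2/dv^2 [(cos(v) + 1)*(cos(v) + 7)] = -8*cos(v) - 2*cos(2*v)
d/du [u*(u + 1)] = 2*u + 1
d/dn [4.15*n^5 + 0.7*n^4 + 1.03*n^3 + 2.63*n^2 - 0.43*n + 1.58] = 20.75*n^4 + 2.8*n^3 + 3.09*n^2 + 5.26*n - 0.43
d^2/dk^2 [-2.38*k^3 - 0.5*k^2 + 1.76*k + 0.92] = -14.28*k - 1.0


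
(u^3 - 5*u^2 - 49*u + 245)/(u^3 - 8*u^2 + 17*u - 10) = (u^2 - 49)/(u^2 - 3*u + 2)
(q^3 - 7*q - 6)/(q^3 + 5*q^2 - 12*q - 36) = (q + 1)/(q + 6)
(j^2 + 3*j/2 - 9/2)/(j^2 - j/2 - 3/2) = (j + 3)/(j + 1)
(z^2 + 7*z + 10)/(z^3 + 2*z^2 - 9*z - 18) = (z + 5)/(z^2 - 9)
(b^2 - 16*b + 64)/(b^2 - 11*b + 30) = (b^2 - 16*b + 64)/(b^2 - 11*b + 30)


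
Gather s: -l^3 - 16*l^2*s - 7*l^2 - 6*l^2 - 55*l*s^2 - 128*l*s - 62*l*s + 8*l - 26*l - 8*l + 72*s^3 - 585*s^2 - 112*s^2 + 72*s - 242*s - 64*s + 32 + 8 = -l^3 - 13*l^2 - 26*l + 72*s^3 + s^2*(-55*l - 697) + s*(-16*l^2 - 190*l - 234) + 40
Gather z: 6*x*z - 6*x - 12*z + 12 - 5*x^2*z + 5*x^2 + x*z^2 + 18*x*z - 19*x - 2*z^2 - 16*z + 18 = 5*x^2 - 25*x + z^2*(x - 2) + z*(-5*x^2 + 24*x - 28) + 30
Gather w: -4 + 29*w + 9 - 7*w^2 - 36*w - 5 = -7*w^2 - 7*w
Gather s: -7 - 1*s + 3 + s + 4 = 0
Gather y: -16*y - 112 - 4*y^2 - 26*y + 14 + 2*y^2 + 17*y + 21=-2*y^2 - 25*y - 77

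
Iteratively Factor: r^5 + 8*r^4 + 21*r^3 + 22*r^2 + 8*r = (r + 1)*(r^4 + 7*r^3 + 14*r^2 + 8*r) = (r + 1)^2*(r^3 + 6*r^2 + 8*r) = (r + 1)^2*(r + 2)*(r^2 + 4*r) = r*(r + 1)^2*(r + 2)*(r + 4)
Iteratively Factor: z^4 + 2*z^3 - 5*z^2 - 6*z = (z + 3)*(z^3 - z^2 - 2*z) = (z - 2)*(z + 3)*(z^2 + z) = (z - 2)*(z + 1)*(z + 3)*(z)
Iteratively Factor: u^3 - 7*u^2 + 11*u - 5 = (u - 5)*(u^2 - 2*u + 1) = (u - 5)*(u - 1)*(u - 1)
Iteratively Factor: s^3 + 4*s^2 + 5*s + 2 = (s + 2)*(s^2 + 2*s + 1) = (s + 1)*(s + 2)*(s + 1)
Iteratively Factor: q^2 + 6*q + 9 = (q + 3)*(q + 3)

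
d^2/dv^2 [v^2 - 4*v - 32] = 2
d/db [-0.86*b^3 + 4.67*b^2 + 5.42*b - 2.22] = -2.58*b^2 + 9.34*b + 5.42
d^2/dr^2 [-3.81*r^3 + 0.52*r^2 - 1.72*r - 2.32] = 1.04 - 22.86*r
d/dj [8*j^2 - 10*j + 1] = 16*j - 10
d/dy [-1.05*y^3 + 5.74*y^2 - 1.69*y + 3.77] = -3.15*y^2 + 11.48*y - 1.69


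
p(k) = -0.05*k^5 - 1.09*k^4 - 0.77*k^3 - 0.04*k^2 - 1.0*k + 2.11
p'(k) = -0.25*k^4 - 4.36*k^3 - 2.31*k^2 - 0.08*k - 1.0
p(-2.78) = -35.68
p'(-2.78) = 60.11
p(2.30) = -43.49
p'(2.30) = -73.45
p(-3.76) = -134.05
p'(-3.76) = 148.44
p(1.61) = -10.68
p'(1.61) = -26.99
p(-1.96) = -4.93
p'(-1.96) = 19.42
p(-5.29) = -526.19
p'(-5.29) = 384.44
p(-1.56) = 0.50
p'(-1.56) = 8.57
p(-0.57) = 2.70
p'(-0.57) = -0.92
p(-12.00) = -8821.73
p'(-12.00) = 2017.40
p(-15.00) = -14605.64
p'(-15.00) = 1539.20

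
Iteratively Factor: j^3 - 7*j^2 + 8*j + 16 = (j + 1)*(j^2 - 8*j + 16) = (j - 4)*(j + 1)*(j - 4)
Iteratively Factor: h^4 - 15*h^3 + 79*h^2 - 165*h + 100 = (h - 5)*(h^3 - 10*h^2 + 29*h - 20) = (h - 5)*(h - 1)*(h^2 - 9*h + 20) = (h - 5)*(h - 4)*(h - 1)*(h - 5)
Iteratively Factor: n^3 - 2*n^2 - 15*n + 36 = (n + 4)*(n^2 - 6*n + 9) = (n - 3)*(n + 4)*(n - 3)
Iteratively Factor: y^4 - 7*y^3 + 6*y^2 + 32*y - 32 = (y + 2)*(y^3 - 9*y^2 + 24*y - 16) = (y - 4)*(y + 2)*(y^2 - 5*y + 4) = (y - 4)*(y - 1)*(y + 2)*(y - 4)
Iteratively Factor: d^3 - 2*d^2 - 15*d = (d + 3)*(d^2 - 5*d) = d*(d + 3)*(d - 5)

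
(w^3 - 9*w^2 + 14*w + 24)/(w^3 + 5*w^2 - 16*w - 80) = (w^2 - 5*w - 6)/(w^2 + 9*w + 20)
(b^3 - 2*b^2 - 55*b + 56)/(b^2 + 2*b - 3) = (b^2 - b - 56)/(b + 3)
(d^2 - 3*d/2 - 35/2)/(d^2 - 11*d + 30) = (d + 7/2)/(d - 6)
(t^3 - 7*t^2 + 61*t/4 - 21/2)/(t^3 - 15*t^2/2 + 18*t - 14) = (t - 3/2)/(t - 2)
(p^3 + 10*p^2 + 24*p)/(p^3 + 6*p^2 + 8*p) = (p + 6)/(p + 2)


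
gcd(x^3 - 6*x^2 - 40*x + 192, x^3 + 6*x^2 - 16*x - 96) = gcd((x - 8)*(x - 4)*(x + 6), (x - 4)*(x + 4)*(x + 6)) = x^2 + 2*x - 24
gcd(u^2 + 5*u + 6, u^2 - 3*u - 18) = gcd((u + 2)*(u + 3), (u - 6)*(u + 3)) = u + 3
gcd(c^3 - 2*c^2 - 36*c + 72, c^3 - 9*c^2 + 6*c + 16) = c - 2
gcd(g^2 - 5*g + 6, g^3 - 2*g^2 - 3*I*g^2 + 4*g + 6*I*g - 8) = g - 2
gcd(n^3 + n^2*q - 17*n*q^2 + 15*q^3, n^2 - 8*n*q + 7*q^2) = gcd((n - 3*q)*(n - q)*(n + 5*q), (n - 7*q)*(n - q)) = -n + q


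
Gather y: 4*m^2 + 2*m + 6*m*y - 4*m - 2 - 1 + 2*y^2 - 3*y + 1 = 4*m^2 - 2*m + 2*y^2 + y*(6*m - 3) - 2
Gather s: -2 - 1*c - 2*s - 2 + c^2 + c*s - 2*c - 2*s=c^2 - 3*c + s*(c - 4) - 4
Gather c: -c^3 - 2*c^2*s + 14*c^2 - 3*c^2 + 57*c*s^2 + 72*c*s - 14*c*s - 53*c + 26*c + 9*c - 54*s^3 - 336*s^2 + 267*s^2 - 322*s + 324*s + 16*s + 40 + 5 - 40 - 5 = -c^3 + c^2*(11 - 2*s) + c*(57*s^2 + 58*s - 18) - 54*s^3 - 69*s^2 + 18*s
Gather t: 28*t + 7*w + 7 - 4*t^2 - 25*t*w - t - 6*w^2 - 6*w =-4*t^2 + t*(27 - 25*w) - 6*w^2 + w + 7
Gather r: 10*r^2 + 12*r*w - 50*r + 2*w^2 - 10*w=10*r^2 + r*(12*w - 50) + 2*w^2 - 10*w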